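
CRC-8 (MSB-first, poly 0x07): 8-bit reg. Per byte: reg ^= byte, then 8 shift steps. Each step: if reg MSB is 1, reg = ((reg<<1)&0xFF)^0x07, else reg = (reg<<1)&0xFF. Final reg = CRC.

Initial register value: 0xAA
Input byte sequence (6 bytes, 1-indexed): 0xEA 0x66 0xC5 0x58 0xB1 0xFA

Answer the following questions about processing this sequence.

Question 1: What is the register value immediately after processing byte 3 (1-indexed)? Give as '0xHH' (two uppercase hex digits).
After byte 1 (0xEA): reg=0xC7
After byte 2 (0x66): reg=0x6E
After byte 3 (0xC5): reg=0x58

Answer: 0x58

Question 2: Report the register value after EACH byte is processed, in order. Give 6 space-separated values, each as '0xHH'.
0xC7 0x6E 0x58 0x00 0x1E 0xB2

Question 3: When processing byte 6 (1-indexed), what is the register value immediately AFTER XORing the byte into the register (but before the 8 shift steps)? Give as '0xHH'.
Answer: 0xE4

Derivation:
Register before byte 6: 0x1E
Byte 6: 0xFA
0x1E XOR 0xFA = 0xE4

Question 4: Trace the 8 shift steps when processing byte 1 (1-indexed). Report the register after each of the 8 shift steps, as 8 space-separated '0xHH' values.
Answer: 0x80 0x07 0x0E 0x1C 0x38 0x70 0xE0 0xC7

Derivation:
Register before byte 1: 0xAA
After XOR with byte 0xEA: 0x40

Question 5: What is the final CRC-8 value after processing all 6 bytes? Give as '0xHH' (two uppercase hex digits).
After byte 1 (0xEA): reg=0xC7
After byte 2 (0x66): reg=0x6E
After byte 3 (0xC5): reg=0x58
After byte 4 (0x58): reg=0x00
After byte 5 (0xB1): reg=0x1E
After byte 6 (0xFA): reg=0xB2

Answer: 0xB2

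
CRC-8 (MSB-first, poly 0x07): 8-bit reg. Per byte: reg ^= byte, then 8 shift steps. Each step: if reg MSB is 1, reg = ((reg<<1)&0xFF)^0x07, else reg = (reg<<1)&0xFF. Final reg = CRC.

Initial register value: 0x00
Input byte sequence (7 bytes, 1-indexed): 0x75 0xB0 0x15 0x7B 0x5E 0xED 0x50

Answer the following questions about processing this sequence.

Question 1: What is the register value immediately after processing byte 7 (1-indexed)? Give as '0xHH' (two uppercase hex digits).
After byte 1 (0x75): reg=0x4C
After byte 2 (0xB0): reg=0xFA
After byte 3 (0x15): reg=0x83
After byte 4 (0x7B): reg=0xE6
After byte 5 (0x5E): reg=0x21
After byte 6 (0xED): reg=0x6A
After byte 7 (0x50): reg=0xA6

Answer: 0xA6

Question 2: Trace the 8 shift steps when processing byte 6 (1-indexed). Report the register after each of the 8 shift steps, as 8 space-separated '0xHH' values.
After byte 1 (0x75): reg=0x4C
After byte 2 (0xB0): reg=0xFA
After byte 3 (0x15): reg=0x83
After byte 4 (0x7B): reg=0xE6
After byte 5 (0x5E): reg=0x21
Register before byte 6: 0x21
After XOR with byte 0xED: 0xCC

Answer: 0x9F 0x39 0x72 0xE4 0xCF 0x99 0x35 0x6A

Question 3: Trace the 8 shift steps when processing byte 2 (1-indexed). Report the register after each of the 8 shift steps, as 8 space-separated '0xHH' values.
Answer: 0xFF 0xF9 0xF5 0xED 0xDD 0xBD 0x7D 0xFA

Derivation:
After byte 1 (0x75): reg=0x4C
Register before byte 2: 0x4C
After XOR with byte 0xB0: 0xFC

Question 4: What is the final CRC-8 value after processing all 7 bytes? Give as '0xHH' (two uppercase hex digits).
After byte 1 (0x75): reg=0x4C
After byte 2 (0xB0): reg=0xFA
After byte 3 (0x15): reg=0x83
After byte 4 (0x7B): reg=0xE6
After byte 5 (0x5E): reg=0x21
After byte 6 (0xED): reg=0x6A
After byte 7 (0x50): reg=0xA6

Answer: 0xA6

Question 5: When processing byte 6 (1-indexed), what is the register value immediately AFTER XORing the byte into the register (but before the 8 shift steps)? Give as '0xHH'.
Register before byte 6: 0x21
Byte 6: 0xED
0x21 XOR 0xED = 0xCC

Answer: 0xCC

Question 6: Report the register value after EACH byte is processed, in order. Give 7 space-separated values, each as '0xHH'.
0x4C 0xFA 0x83 0xE6 0x21 0x6A 0xA6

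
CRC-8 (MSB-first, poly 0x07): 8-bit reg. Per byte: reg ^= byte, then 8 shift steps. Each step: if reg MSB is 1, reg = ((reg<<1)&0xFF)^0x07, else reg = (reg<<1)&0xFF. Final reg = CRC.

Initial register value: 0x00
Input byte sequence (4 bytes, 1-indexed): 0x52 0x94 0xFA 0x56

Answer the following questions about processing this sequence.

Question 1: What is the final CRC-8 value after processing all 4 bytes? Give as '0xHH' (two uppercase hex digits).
After byte 1 (0x52): reg=0xB9
After byte 2 (0x94): reg=0xC3
After byte 3 (0xFA): reg=0xAF
After byte 4 (0x56): reg=0xE1

Answer: 0xE1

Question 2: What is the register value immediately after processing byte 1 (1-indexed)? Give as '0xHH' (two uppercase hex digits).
Answer: 0xB9

Derivation:
After byte 1 (0x52): reg=0xB9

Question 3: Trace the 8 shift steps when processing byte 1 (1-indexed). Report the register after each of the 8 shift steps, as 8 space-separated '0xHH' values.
Register before byte 1: 0x00
After XOR with byte 0x52: 0x52

Answer: 0xA4 0x4F 0x9E 0x3B 0x76 0xEC 0xDF 0xB9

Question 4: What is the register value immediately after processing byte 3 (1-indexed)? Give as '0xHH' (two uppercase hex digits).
After byte 1 (0x52): reg=0xB9
After byte 2 (0x94): reg=0xC3
After byte 3 (0xFA): reg=0xAF

Answer: 0xAF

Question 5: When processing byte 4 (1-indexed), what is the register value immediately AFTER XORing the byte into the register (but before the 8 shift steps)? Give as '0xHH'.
Register before byte 4: 0xAF
Byte 4: 0x56
0xAF XOR 0x56 = 0xF9

Answer: 0xF9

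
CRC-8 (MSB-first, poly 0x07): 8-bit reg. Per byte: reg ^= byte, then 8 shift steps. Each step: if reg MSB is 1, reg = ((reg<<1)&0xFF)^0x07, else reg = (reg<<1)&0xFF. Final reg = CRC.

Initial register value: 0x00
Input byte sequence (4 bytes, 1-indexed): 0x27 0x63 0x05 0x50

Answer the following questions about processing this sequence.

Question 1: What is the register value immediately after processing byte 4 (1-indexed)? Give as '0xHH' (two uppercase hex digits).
After byte 1 (0x27): reg=0xF5
After byte 2 (0x63): reg=0xEB
After byte 3 (0x05): reg=0x84
After byte 4 (0x50): reg=0x22

Answer: 0x22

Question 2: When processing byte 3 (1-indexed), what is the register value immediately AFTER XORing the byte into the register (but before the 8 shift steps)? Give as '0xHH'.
Answer: 0xEE

Derivation:
Register before byte 3: 0xEB
Byte 3: 0x05
0xEB XOR 0x05 = 0xEE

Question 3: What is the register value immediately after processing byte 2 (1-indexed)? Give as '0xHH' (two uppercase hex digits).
Answer: 0xEB

Derivation:
After byte 1 (0x27): reg=0xF5
After byte 2 (0x63): reg=0xEB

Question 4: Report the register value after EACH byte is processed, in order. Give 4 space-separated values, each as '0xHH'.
0xF5 0xEB 0x84 0x22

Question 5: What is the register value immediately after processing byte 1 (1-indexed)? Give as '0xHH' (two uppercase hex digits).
Answer: 0xF5

Derivation:
After byte 1 (0x27): reg=0xF5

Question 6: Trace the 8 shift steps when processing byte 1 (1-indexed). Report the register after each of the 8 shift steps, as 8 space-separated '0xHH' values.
Answer: 0x4E 0x9C 0x3F 0x7E 0xFC 0xFF 0xF9 0xF5

Derivation:
Register before byte 1: 0x00
After XOR with byte 0x27: 0x27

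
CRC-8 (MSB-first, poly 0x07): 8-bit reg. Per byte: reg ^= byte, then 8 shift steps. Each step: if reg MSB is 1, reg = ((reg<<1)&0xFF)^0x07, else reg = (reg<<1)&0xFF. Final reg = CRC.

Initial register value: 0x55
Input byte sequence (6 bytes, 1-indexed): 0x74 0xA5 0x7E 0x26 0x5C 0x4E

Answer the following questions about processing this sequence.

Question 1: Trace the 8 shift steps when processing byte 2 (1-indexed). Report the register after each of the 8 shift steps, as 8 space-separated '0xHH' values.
Answer: 0x84 0x0F 0x1E 0x3C 0x78 0xF0 0xE7 0xC9

Derivation:
After byte 1 (0x74): reg=0xE7
Register before byte 2: 0xE7
After XOR with byte 0xA5: 0x42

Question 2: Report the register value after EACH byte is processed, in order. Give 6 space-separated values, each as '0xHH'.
0xE7 0xC9 0x0C 0xD6 0xBF 0xD9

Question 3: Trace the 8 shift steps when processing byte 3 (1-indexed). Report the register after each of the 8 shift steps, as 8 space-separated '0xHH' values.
Answer: 0x69 0xD2 0xA3 0x41 0x82 0x03 0x06 0x0C

Derivation:
After byte 1 (0x74): reg=0xE7
After byte 2 (0xA5): reg=0xC9
Register before byte 3: 0xC9
After XOR with byte 0x7E: 0xB7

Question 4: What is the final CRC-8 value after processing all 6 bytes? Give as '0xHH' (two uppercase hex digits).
After byte 1 (0x74): reg=0xE7
After byte 2 (0xA5): reg=0xC9
After byte 3 (0x7E): reg=0x0C
After byte 4 (0x26): reg=0xD6
After byte 5 (0x5C): reg=0xBF
After byte 6 (0x4E): reg=0xD9

Answer: 0xD9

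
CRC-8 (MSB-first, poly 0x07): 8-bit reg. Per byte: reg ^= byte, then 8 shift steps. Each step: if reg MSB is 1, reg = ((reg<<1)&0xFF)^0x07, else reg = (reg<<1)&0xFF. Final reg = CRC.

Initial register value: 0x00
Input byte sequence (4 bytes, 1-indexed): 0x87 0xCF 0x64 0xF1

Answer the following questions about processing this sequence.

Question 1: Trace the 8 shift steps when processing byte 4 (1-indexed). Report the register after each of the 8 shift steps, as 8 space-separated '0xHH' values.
After byte 1 (0x87): reg=0x9C
After byte 2 (0xCF): reg=0xBE
After byte 3 (0x64): reg=0x08
Register before byte 4: 0x08
After XOR with byte 0xF1: 0xF9

Answer: 0xF5 0xED 0xDD 0xBD 0x7D 0xFA 0xF3 0xE1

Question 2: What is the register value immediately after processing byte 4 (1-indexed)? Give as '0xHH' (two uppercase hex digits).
After byte 1 (0x87): reg=0x9C
After byte 2 (0xCF): reg=0xBE
After byte 3 (0x64): reg=0x08
After byte 4 (0xF1): reg=0xE1

Answer: 0xE1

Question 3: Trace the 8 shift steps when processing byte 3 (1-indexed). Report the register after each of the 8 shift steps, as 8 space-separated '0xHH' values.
After byte 1 (0x87): reg=0x9C
After byte 2 (0xCF): reg=0xBE
Register before byte 3: 0xBE
After XOR with byte 0x64: 0xDA

Answer: 0xB3 0x61 0xC2 0x83 0x01 0x02 0x04 0x08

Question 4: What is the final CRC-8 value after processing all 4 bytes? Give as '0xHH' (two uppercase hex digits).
Answer: 0xE1

Derivation:
After byte 1 (0x87): reg=0x9C
After byte 2 (0xCF): reg=0xBE
After byte 3 (0x64): reg=0x08
After byte 4 (0xF1): reg=0xE1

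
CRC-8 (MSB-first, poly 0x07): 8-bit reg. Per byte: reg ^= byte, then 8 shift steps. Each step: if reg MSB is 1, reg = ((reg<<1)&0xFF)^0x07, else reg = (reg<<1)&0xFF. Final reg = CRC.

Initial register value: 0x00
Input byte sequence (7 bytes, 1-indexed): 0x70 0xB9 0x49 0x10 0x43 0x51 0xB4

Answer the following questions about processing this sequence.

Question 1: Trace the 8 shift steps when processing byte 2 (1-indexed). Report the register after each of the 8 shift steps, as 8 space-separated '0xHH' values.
Answer: 0xDB 0xB1 0x65 0xCA 0x93 0x21 0x42 0x84

Derivation:
After byte 1 (0x70): reg=0x57
Register before byte 2: 0x57
After XOR with byte 0xB9: 0xEE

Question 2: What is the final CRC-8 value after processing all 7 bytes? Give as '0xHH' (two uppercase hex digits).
After byte 1 (0x70): reg=0x57
After byte 2 (0xB9): reg=0x84
After byte 3 (0x49): reg=0x6D
After byte 4 (0x10): reg=0x74
After byte 5 (0x43): reg=0x85
After byte 6 (0x51): reg=0x22
After byte 7 (0xB4): reg=0xEB

Answer: 0xEB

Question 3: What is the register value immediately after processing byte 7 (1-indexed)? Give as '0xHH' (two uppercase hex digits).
After byte 1 (0x70): reg=0x57
After byte 2 (0xB9): reg=0x84
After byte 3 (0x49): reg=0x6D
After byte 4 (0x10): reg=0x74
After byte 5 (0x43): reg=0x85
After byte 6 (0x51): reg=0x22
After byte 7 (0xB4): reg=0xEB

Answer: 0xEB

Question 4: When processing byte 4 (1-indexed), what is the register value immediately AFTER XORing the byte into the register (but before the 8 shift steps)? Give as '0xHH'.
Answer: 0x7D

Derivation:
Register before byte 4: 0x6D
Byte 4: 0x10
0x6D XOR 0x10 = 0x7D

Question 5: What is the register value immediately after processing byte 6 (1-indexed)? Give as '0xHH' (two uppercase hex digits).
Answer: 0x22

Derivation:
After byte 1 (0x70): reg=0x57
After byte 2 (0xB9): reg=0x84
After byte 3 (0x49): reg=0x6D
After byte 4 (0x10): reg=0x74
After byte 5 (0x43): reg=0x85
After byte 6 (0x51): reg=0x22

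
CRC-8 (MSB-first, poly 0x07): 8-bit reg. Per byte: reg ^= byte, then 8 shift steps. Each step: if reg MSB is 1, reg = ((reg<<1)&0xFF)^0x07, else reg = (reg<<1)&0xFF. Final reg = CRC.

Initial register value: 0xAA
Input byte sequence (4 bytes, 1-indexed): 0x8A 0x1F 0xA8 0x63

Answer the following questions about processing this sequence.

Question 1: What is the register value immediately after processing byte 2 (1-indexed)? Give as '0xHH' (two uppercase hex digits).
After byte 1 (0x8A): reg=0xE0
After byte 2 (0x1F): reg=0xF3

Answer: 0xF3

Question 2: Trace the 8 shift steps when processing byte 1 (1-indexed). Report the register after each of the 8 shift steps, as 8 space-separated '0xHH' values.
Answer: 0x40 0x80 0x07 0x0E 0x1C 0x38 0x70 0xE0

Derivation:
Register before byte 1: 0xAA
After XOR with byte 0x8A: 0x20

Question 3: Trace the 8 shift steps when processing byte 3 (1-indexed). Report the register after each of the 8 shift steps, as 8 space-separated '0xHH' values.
Answer: 0xB6 0x6B 0xD6 0xAB 0x51 0xA2 0x43 0x86

Derivation:
After byte 1 (0x8A): reg=0xE0
After byte 2 (0x1F): reg=0xF3
Register before byte 3: 0xF3
After XOR with byte 0xA8: 0x5B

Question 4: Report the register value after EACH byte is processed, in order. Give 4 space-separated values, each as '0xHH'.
0xE0 0xF3 0x86 0xB5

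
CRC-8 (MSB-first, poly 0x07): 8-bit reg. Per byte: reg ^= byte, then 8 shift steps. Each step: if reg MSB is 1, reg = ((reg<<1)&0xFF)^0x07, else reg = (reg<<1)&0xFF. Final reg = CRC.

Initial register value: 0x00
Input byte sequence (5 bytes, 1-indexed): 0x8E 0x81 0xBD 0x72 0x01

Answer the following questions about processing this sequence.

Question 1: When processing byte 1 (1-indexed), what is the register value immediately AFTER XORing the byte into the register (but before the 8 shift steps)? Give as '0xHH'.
Register before byte 1: 0x00
Byte 1: 0x8E
0x00 XOR 0x8E = 0x8E

Answer: 0x8E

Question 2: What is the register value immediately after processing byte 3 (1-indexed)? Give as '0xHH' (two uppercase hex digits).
Answer: 0xBE

Derivation:
After byte 1 (0x8E): reg=0xA3
After byte 2 (0x81): reg=0xEE
After byte 3 (0xBD): reg=0xBE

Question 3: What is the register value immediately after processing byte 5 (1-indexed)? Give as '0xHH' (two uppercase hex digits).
Answer: 0x16

Derivation:
After byte 1 (0x8E): reg=0xA3
After byte 2 (0x81): reg=0xEE
After byte 3 (0xBD): reg=0xBE
After byte 4 (0x72): reg=0x6A
After byte 5 (0x01): reg=0x16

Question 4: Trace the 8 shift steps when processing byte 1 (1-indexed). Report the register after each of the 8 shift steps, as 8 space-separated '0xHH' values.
Register before byte 1: 0x00
After XOR with byte 0x8E: 0x8E

Answer: 0x1B 0x36 0x6C 0xD8 0xB7 0x69 0xD2 0xA3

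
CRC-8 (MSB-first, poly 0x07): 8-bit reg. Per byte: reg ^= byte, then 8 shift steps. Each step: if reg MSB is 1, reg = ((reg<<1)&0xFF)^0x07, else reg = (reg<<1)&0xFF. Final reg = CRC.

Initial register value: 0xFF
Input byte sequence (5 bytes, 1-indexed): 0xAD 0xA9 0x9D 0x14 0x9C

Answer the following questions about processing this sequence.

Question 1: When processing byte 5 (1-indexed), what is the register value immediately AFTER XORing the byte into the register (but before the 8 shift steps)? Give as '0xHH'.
Register before byte 5: 0xC6
Byte 5: 0x9C
0xC6 XOR 0x9C = 0x5A

Answer: 0x5A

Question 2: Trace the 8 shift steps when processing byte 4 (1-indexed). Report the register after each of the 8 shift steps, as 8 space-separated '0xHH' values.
Answer: 0x35 0x6A 0xD4 0xAF 0x59 0xB2 0x63 0xC6

Derivation:
After byte 1 (0xAD): reg=0xB9
After byte 2 (0xA9): reg=0x70
After byte 3 (0x9D): reg=0x8D
Register before byte 4: 0x8D
After XOR with byte 0x14: 0x99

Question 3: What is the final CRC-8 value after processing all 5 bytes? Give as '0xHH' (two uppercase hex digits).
Answer: 0x81

Derivation:
After byte 1 (0xAD): reg=0xB9
After byte 2 (0xA9): reg=0x70
After byte 3 (0x9D): reg=0x8D
After byte 4 (0x14): reg=0xC6
After byte 5 (0x9C): reg=0x81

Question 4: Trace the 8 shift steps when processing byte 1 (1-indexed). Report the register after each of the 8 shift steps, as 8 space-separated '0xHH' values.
Register before byte 1: 0xFF
After XOR with byte 0xAD: 0x52

Answer: 0xA4 0x4F 0x9E 0x3B 0x76 0xEC 0xDF 0xB9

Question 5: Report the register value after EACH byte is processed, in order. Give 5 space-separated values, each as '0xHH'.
0xB9 0x70 0x8D 0xC6 0x81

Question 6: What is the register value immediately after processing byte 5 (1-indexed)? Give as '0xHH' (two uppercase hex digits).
After byte 1 (0xAD): reg=0xB9
After byte 2 (0xA9): reg=0x70
After byte 3 (0x9D): reg=0x8D
After byte 4 (0x14): reg=0xC6
After byte 5 (0x9C): reg=0x81

Answer: 0x81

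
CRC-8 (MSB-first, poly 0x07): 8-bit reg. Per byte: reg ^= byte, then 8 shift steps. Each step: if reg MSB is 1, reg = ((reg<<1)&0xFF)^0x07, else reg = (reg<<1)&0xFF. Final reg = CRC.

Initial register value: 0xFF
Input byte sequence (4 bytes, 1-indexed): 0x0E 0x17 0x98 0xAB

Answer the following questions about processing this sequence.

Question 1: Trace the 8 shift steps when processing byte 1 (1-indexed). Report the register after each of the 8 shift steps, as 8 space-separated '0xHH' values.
Register before byte 1: 0xFF
After XOR with byte 0x0E: 0xF1

Answer: 0xE5 0xCD 0x9D 0x3D 0x7A 0xF4 0xEF 0xD9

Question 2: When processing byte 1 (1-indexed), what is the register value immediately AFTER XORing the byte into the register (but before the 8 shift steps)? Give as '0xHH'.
Answer: 0xF1

Derivation:
Register before byte 1: 0xFF
Byte 1: 0x0E
0xFF XOR 0x0E = 0xF1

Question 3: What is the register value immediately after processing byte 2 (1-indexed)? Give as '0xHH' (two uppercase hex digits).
After byte 1 (0x0E): reg=0xD9
After byte 2 (0x17): reg=0x64

Answer: 0x64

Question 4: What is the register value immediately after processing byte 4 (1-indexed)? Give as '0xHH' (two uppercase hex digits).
Answer: 0xB0

Derivation:
After byte 1 (0x0E): reg=0xD9
After byte 2 (0x17): reg=0x64
After byte 3 (0x98): reg=0xFA
After byte 4 (0xAB): reg=0xB0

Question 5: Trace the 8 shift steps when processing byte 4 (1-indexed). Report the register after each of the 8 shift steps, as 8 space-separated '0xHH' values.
After byte 1 (0x0E): reg=0xD9
After byte 2 (0x17): reg=0x64
After byte 3 (0x98): reg=0xFA
Register before byte 4: 0xFA
After XOR with byte 0xAB: 0x51

Answer: 0xA2 0x43 0x86 0x0B 0x16 0x2C 0x58 0xB0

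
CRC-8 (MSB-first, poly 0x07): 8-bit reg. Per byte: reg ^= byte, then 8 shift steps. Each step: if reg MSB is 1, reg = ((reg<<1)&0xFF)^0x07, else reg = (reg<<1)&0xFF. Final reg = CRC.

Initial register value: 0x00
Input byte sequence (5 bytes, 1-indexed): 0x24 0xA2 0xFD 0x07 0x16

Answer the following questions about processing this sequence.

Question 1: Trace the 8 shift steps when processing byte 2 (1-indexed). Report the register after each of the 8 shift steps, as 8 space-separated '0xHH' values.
After byte 1 (0x24): reg=0xFC
Register before byte 2: 0xFC
After XOR with byte 0xA2: 0x5E

Answer: 0xBC 0x7F 0xFE 0xFB 0xF1 0xE5 0xCD 0x9D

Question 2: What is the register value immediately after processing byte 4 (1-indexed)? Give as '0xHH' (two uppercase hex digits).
After byte 1 (0x24): reg=0xFC
After byte 2 (0xA2): reg=0x9D
After byte 3 (0xFD): reg=0x27
After byte 4 (0x07): reg=0xE0

Answer: 0xE0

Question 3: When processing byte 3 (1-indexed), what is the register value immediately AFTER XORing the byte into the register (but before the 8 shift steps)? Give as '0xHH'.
Register before byte 3: 0x9D
Byte 3: 0xFD
0x9D XOR 0xFD = 0x60

Answer: 0x60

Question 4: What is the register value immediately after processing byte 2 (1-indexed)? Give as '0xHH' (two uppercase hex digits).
Answer: 0x9D

Derivation:
After byte 1 (0x24): reg=0xFC
After byte 2 (0xA2): reg=0x9D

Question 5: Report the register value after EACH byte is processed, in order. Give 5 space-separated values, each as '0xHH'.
0xFC 0x9D 0x27 0xE0 0xCC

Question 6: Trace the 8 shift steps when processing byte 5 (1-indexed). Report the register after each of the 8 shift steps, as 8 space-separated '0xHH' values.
After byte 1 (0x24): reg=0xFC
After byte 2 (0xA2): reg=0x9D
After byte 3 (0xFD): reg=0x27
After byte 4 (0x07): reg=0xE0
Register before byte 5: 0xE0
After XOR with byte 0x16: 0xF6

Answer: 0xEB 0xD1 0xA5 0x4D 0x9A 0x33 0x66 0xCC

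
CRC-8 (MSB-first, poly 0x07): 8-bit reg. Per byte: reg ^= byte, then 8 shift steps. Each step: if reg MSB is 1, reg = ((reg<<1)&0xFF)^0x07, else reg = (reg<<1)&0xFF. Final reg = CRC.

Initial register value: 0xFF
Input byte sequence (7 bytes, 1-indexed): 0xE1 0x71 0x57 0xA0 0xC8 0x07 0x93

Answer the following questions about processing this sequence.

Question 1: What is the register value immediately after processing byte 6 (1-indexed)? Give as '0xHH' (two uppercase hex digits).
After byte 1 (0xE1): reg=0x5A
After byte 2 (0x71): reg=0xD1
After byte 3 (0x57): reg=0x9B
After byte 4 (0xA0): reg=0xA1
After byte 5 (0xC8): reg=0x18
After byte 6 (0x07): reg=0x5D

Answer: 0x5D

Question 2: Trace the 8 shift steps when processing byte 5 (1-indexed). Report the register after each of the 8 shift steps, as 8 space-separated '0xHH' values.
Answer: 0xD2 0xA3 0x41 0x82 0x03 0x06 0x0C 0x18

Derivation:
After byte 1 (0xE1): reg=0x5A
After byte 2 (0x71): reg=0xD1
After byte 3 (0x57): reg=0x9B
After byte 4 (0xA0): reg=0xA1
Register before byte 5: 0xA1
After XOR with byte 0xC8: 0x69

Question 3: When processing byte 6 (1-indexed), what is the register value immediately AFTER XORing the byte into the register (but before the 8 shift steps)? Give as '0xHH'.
Register before byte 6: 0x18
Byte 6: 0x07
0x18 XOR 0x07 = 0x1F

Answer: 0x1F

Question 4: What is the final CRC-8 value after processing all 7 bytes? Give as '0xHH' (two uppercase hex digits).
After byte 1 (0xE1): reg=0x5A
After byte 2 (0x71): reg=0xD1
After byte 3 (0x57): reg=0x9B
After byte 4 (0xA0): reg=0xA1
After byte 5 (0xC8): reg=0x18
After byte 6 (0x07): reg=0x5D
After byte 7 (0x93): reg=0x64

Answer: 0x64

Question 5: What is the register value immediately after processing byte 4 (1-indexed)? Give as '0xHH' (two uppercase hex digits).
After byte 1 (0xE1): reg=0x5A
After byte 2 (0x71): reg=0xD1
After byte 3 (0x57): reg=0x9B
After byte 4 (0xA0): reg=0xA1

Answer: 0xA1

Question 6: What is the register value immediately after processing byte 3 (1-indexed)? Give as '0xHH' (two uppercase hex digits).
After byte 1 (0xE1): reg=0x5A
After byte 2 (0x71): reg=0xD1
After byte 3 (0x57): reg=0x9B

Answer: 0x9B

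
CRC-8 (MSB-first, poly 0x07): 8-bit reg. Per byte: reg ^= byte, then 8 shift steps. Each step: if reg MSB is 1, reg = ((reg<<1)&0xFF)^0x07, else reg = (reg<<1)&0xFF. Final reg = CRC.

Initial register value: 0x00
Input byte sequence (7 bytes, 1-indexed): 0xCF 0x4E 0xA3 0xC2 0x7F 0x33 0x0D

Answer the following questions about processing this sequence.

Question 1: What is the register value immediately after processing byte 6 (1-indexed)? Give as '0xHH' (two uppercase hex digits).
Answer: 0xF6

Derivation:
After byte 1 (0xCF): reg=0x63
After byte 2 (0x4E): reg=0xC3
After byte 3 (0xA3): reg=0x27
After byte 4 (0xC2): reg=0xB5
After byte 5 (0x7F): reg=0x78
After byte 6 (0x33): reg=0xF6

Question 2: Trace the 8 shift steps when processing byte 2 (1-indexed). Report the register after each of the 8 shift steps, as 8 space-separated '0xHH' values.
Answer: 0x5A 0xB4 0x6F 0xDE 0xBB 0x71 0xE2 0xC3

Derivation:
After byte 1 (0xCF): reg=0x63
Register before byte 2: 0x63
After XOR with byte 0x4E: 0x2D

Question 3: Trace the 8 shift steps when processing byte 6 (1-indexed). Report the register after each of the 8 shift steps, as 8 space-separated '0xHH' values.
Answer: 0x96 0x2B 0x56 0xAC 0x5F 0xBE 0x7B 0xF6

Derivation:
After byte 1 (0xCF): reg=0x63
After byte 2 (0x4E): reg=0xC3
After byte 3 (0xA3): reg=0x27
After byte 4 (0xC2): reg=0xB5
After byte 5 (0x7F): reg=0x78
Register before byte 6: 0x78
After XOR with byte 0x33: 0x4B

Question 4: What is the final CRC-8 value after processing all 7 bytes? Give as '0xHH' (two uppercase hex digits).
After byte 1 (0xCF): reg=0x63
After byte 2 (0x4E): reg=0xC3
After byte 3 (0xA3): reg=0x27
After byte 4 (0xC2): reg=0xB5
After byte 5 (0x7F): reg=0x78
After byte 6 (0x33): reg=0xF6
After byte 7 (0x0D): reg=0xEF

Answer: 0xEF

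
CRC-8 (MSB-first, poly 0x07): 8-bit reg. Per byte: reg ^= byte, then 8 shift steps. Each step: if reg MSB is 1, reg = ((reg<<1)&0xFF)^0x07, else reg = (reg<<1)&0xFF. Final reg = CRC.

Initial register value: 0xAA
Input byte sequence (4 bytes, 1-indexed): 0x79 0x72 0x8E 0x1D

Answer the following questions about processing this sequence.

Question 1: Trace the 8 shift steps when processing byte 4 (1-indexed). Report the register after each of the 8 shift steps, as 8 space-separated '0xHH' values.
Answer: 0x4F 0x9E 0x3B 0x76 0xEC 0xDF 0xB9 0x75

Derivation:
After byte 1 (0x79): reg=0x37
After byte 2 (0x72): reg=0xDC
After byte 3 (0x8E): reg=0xB9
Register before byte 4: 0xB9
After XOR with byte 0x1D: 0xA4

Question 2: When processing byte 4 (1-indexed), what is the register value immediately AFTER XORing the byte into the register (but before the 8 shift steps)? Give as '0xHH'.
Answer: 0xA4

Derivation:
Register before byte 4: 0xB9
Byte 4: 0x1D
0xB9 XOR 0x1D = 0xA4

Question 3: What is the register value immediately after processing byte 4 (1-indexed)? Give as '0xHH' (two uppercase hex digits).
Answer: 0x75

Derivation:
After byte 1 (0x79): reg=0x37
After byte 2 (0x72): reg=0xDC
After byte 3 (0x8E): reg=0xB9
After byte 4 (0x1D): reg=0x75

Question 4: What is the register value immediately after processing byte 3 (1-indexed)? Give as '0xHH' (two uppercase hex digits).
After byte 1 (0x79): reg=0x37
After byte 2 (0x72): reg=0xDC
After byte 3 (0x8E): reg=0xB9

Answer: 0xB9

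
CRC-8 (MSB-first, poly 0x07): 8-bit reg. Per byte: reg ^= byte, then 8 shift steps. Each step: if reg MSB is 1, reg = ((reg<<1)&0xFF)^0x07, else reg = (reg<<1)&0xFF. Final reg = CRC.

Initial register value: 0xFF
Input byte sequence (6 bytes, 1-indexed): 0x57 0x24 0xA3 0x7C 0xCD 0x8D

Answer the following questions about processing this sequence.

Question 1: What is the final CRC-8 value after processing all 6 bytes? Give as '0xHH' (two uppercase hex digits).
After byte 1 (0x57): reg=0x51
After byte 2 (0x24): reg=0x4C
After byte 3 (0xA3): reg=0x83
After byte 4 (0x7C): reg=0xF3
After byte 5 (0xCD): reg=0xBA
After byte 6 (0x8D): reg=0x85

Answer: 0x85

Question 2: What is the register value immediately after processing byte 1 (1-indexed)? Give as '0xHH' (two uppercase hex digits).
Answer: 0x51

Derivation:
After byte 1 (0x57): reg=0x51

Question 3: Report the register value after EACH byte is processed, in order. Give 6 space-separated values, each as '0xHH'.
0x51 0x4C 0x83 0xF3 0xBA 0x85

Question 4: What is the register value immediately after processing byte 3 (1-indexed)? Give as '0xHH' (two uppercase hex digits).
Answer: 0x83

Derivation:
After byte 1 (0x57): reg=0x51
After byte 2 (0x24): reg=0x4C
After byte 3 (0xA3): reg=0x83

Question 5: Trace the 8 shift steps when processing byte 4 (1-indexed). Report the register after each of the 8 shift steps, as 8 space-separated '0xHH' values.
After byte 1 (0x57): reg=0x51
After byte 2 (0x24): reg=0x4C
After byte 3 (0xA3): reg=0x83
Register before byte 4: 0x83
After XOR with byte 0x7C: 0xFF

Answer: 0xF9 0xF5 0xED 0xDD 0xBD 0x7D 0xFA 0xF3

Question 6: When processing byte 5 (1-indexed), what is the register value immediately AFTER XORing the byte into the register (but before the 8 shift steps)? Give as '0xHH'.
Answer: 0x3E

Derivation:
Register before byte 5: 0xF3
Byte 5: 0xCD
0xF3 XOR 0xCD = 0x3E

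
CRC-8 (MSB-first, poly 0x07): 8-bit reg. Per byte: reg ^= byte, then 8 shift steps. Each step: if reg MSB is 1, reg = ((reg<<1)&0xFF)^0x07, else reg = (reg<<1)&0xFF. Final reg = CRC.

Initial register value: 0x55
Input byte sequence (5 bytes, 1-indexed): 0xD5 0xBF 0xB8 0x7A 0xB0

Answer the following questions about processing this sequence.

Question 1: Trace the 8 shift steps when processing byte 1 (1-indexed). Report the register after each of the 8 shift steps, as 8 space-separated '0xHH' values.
Register before byte 1: 0x55
After XOR with byte 0xD5: 0x80

Answer: 0x07 0x0E 0x1C 0x38 0x70 0xE0 0xC7 0x89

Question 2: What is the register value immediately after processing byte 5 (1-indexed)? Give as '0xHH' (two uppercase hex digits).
After byte 1 (0xD5): reg=0x89
After byte 2 (0xBF): reg=0x82
After byte 3 (0xB8): reg=0xA6
After byte 4 (0x7A): reg=0x1A
After byte 5 (0xB0): reg=0x5F

Answer: 0x5F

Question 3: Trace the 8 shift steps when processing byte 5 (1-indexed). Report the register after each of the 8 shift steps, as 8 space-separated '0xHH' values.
After byte 1 (0xD5): reg=0x89
After byte 2 (0xBF): reg=0x82
After byte 3 (0xB8): reg=0xA6
After byte 4 (0x7A): reg=0x1A
Register before byte 5: 0x1A
After XOR with byte 0xB0: 0xAA

Answer: 0x53 0xA6 0x4B 0x96 0x2B 0x56 0xAC 0x5F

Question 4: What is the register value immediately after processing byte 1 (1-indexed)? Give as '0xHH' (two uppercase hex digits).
After byte 1 (0xD5): reg=0x89

Answer: 0x89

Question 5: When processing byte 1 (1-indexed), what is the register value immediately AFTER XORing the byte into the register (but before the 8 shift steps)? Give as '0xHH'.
Answer: 0x80

Derivation:
Register before byte 1: 0x55
Byte 1: 0xD5
0x55 XOR 0xD5 = 0x80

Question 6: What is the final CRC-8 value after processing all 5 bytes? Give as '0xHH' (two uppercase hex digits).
Answer: 0x5F

Derivation:
After byte 1 (0xD5): reg=0x89
After byte 2 (0xBF): reg=0x82
After byte 3 (0xB8): reg=0xA6
After byte 4 (0x7A): reg=0x1A
After byte 5 (0xB0): reg=0x5F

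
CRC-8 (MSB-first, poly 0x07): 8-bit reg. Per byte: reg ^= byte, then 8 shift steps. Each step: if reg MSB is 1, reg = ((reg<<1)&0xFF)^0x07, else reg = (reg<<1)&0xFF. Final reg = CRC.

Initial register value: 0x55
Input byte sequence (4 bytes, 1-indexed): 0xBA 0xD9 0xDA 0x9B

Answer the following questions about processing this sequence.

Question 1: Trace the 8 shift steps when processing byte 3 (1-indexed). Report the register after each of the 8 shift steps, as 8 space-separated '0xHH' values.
Answer: 0xB6 0x6B 0xD6 0xAB 0x51 0xA2 0x43 0x86

Derivation:
After byte 1 (0xBA): reg=0x83
After byte 2 (0xD9): reg=0x81
Register before byte 3: 0x81
After XOR with byte 0xDA: 0x5B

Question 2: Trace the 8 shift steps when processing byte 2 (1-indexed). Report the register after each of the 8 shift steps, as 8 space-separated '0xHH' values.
After byte 1 (0xBA): reg=0x83
Register before byte 2: 0x83
After XOR with byte 0xD9: 0x5A

Answer: 0xB4 0x6F 0xDE 0xBB 0x71 0xE2 0xC3 0x81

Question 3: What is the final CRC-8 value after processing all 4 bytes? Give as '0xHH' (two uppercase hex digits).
After byte 1 (0xBA): reg=0x83
After byte 2 (0xD9): reg=0x81
After byte 3 (0xDA): reg=0x86
After byte 4 (0x9B): reg=0x53

Answer: 0x53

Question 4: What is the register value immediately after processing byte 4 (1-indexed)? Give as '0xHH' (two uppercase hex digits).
After byte 1 (0xBA): reg=0x83
After byte 2 (0xD9): reg=0x81
After byte 3 (0xDA): reg=0x86
After byte 4 (0x9B): reg=0x53

Answer: 0x53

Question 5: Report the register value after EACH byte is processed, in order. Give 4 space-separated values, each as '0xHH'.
0x83 0x81 0x86 0x53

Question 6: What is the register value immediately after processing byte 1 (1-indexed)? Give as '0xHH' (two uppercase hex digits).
Answer: 0x83

Derivation:
After byte 1 (0xBA): reg=0x83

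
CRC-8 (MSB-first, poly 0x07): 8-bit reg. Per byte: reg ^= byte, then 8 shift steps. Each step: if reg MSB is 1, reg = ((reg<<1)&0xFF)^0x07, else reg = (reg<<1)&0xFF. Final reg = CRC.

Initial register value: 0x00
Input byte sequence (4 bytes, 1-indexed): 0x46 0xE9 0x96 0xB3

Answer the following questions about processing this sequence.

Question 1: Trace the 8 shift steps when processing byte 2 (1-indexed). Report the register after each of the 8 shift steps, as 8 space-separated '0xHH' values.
Answer: 0x78 0xF0 0xE7 0xC9 0x95 0x2D 0x5A 0xB4

Derivation:
After byte 1 (0x46): reg=0xD5
Register before byte 2: 0xD5
After XOR with byte 0xE9: 0x3C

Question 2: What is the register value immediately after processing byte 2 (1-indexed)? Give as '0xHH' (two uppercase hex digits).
After byte 1 (0x46): reg=0xD5
After byte 2 (0xE9): reg=0xB4

Answer: 0xB4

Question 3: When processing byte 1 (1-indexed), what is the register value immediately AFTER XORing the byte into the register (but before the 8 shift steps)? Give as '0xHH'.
Register before byte 1: 0x00
Byte 1: 0x46
0x00 XOR 0x46 = 0x46

Answer: 0x46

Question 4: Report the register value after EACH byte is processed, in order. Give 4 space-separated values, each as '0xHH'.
0xD5 0xB4 0xEE 0x94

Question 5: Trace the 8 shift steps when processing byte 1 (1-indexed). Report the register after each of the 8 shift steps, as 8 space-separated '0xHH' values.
Answer: 0x8C 0x1F 0x3E 0x7C 0xF8 0xF7 0xE9 0xD5

Derivation:
Register before byte 1: 0x00
After XOR with byte 0x46: 0x46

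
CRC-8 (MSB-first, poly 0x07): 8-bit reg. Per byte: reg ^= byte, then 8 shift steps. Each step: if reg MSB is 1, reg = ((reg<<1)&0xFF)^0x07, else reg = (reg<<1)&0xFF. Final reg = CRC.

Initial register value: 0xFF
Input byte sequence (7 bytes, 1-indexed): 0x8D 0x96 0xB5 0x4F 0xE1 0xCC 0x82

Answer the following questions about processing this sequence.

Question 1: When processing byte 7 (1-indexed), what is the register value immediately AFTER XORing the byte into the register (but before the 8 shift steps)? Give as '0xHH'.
Register before byte 7: 0x44
Byte 7: 0x82
0x44 XOR 0x82 = 0xC6

Answer: 0xC6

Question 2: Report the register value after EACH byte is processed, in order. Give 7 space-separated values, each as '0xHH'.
0x59 0x63 0x2C 0x2E 0x63 0x44 0x5C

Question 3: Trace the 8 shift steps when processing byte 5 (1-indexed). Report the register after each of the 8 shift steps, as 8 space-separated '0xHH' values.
After byte 1 (0x8D): reg=0x59
After byte 2 (0x96): reg=0x63
After byte 3 (0xB5): reg=0x2C
After byte 4 (0x4F): reg=0x2E
Register before byte 5: 0x2E
After XOR with byte 0xE1: 0xCF

Answer: 0x99 0x35 0x6A 0xD4 0xAF 0x59 0xB2 0x63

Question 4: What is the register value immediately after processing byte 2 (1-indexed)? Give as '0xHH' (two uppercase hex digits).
Answer: 0x63

Derivation:
After byte 1 (0x8D): reg=0x59
After byte 2 (0x96): reg=0x63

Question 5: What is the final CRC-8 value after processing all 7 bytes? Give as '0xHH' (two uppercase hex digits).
Answer: 0x5C

Derivation:
After byte 1 (0x8D): reg=0x59
After byte 2 (0x96): reg=0x63
After byte 3 (0xB5): reg=0x2C
After byte 4 (0x4F): reg=0x2E
After byte 5 (0xE1): reg=0x63
After byte 6 (0xCC): reg=0x44
After byte 7 (0x82): reg=0x5C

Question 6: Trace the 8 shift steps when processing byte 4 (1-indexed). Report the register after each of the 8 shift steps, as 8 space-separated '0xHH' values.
After byte 1 (0x8D): reg=0x59
After byte 2 (0x96): reg=0x63
After byte 3 (0xB5): reg=0x2C
Register before byte 4: 0x2C
After XOR with byte 0x4F: 0x63

Answer: 0xC6 0x8B 0x11 0x22 0x44 0x88 0x17 0x2E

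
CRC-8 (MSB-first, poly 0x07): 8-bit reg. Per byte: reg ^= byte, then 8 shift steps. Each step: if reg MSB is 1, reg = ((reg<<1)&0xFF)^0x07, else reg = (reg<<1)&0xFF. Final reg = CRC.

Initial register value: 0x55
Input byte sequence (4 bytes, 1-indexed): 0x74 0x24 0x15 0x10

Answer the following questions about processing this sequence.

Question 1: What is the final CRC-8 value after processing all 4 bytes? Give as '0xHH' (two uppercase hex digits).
Answer: 0x56

Derivation:
After byte 1 (0x74): reg=0xE7
After byte 2 (0x24): reg=0x47
After byte 3 (0x15): reg=0xB9
After byte 4 (0x10): reg=0x56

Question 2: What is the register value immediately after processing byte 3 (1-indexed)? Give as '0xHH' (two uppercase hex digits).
After byte 1 (0x74): reg=0xE7
After byte 2 (0x24): reg=0x47
After byte 3 (0x15): reg=0xB9

Answer: 0xB9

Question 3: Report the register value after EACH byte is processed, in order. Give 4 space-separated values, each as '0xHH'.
0xE7 0x47 0xB9 0x56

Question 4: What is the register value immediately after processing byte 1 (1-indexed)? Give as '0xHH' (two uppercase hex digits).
Answer: 0xE7

Derivation:
After byte 1 (0x74): reg=0xE7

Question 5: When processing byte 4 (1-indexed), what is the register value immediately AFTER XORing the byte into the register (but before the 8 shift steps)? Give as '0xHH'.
Answer: 0xA9

Derivation:
Register before byte 4: 0xB9
Byte 4: 0x10
0xB9 XOR 0x10 = 0xA9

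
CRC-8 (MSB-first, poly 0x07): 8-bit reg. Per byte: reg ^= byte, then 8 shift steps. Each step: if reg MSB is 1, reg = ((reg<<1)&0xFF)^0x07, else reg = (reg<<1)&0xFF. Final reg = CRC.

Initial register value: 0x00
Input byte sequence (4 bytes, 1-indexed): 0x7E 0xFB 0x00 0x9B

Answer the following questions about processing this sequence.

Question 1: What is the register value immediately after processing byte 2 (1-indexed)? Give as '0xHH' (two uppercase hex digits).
Answer: 0x9B

Derivation:
After byte 1 (0x7E): reg=0x7D
After byte 2 (0xFB): reg=0x9B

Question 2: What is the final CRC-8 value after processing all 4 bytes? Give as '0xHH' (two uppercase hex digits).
After byte 1 (0x7E): reg=0x7D
After byte 2 (0xFB): reg=0x9B
After byte 3 (0x00): reg=0xC8
After byte 4 (0x9B): reg=0xBE

Answer: 0xBE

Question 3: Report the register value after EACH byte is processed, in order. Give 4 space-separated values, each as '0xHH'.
0x7D 0x9B 0xC8 0xBE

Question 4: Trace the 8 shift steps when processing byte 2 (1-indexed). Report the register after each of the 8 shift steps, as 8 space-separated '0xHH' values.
After byte 1 (0x7E): reg=0x7D
Register before byte 2: 0x7D
After XOR with byte 0xFB: 0x86

Answer: 0x0B 0x16 0x2C 0x58 0xB0 0x67 0xCE 0x9B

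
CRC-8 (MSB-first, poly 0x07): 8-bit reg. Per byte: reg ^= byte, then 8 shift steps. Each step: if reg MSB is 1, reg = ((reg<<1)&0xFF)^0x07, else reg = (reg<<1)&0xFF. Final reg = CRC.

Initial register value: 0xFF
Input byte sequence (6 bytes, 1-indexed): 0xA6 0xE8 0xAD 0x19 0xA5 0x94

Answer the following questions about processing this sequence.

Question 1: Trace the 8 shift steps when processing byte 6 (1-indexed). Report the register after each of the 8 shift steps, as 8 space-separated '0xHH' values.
Answer: 0x07 0x0E 0x1C 0x38 0x70 0xE0 0xC7 0x89

Derivation:
After byte 1 (0xA6): reg=0x88
After byte 2 (0xE8): reg=0x27
After byte 3 (0xAD): reg=0xBF
After byte 4 (0x19): reg=0x7B
After byte 5 (0xA5): reg=0x14
Register before byte 6: 0x14
After XOR with byte 0x94: 0x80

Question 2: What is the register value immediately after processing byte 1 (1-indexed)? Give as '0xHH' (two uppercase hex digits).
Answer: 0x88

Derivation:
After byte 1 (0xA6): reg=0x88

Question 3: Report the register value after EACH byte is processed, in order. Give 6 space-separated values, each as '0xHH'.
0x88 0x27 0xBF 0x7B 0x14 0x89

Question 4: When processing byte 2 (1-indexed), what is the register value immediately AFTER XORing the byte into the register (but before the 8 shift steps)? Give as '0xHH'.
Register before byte 2: 0x88
Byte 2: 0xE8
0x88 XOR 0xE8 = 0x60

Answer: 0x60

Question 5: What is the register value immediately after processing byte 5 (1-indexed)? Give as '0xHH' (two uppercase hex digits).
Answer: 0x14

Derivation:
After byte 1 (0xA6): reg=0x88
After byte 2 (0xE8): reg=0x27
After byte 3 (0xAD): reg=0xBF
After byte 4 (0x19): reg=0x7B
After byte 5 (0xA5): reg=0x14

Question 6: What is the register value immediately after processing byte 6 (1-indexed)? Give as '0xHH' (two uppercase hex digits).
After byte 1 (0xA6): reg=0x88
After byte 2 (0xE8): reg=0x27
After byte 3 (0xAD): reg=0xBF
After byte 4 (0x19): reg=0x7B
After byte 5 (0xA5): reg=0x14
After byte 6 (0x94): reg=0x89

Answer: 0x89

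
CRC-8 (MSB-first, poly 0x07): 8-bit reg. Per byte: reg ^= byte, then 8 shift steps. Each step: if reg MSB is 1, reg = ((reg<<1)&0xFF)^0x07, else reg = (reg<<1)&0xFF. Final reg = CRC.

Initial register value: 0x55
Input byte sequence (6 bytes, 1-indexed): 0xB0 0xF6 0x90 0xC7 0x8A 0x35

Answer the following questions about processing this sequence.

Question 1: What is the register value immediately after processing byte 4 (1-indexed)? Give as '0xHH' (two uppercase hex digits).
After byte 1 (0xB0): reg=0xB5
After byte 2 (0xF6): reg=0xCE
After byte 3 (0x90): reg=0x9D
After byte 4 (0xC7): reg=0x81

Answer: 0x81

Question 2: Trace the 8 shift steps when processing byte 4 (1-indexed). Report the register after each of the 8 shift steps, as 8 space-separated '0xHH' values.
Answer: 0xB4 0x6F 0xDE 0xBB 0x71 0xE2 0xC3 0x81

Derivation:
After byte 1 (0xB0): reg=0xB5
After byte 2 (0xF6): reg=0xCE
After byte 3 (0x90): reg=0x9D
Register before byte 4: 0x9D
After XOR with byte 0xC7: 0x5A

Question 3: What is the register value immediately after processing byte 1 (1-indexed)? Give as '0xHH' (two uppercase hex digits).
After byte 1 (0xB0): reg=0xB5

Answer: 0xB5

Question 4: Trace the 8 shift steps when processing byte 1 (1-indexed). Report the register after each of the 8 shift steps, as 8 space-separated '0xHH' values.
Answer: 0xCD 0x9D 0x3D 0x7A 0xF4 0xEF 0xD9 0xB5

Derivation:
Register before byte 1: 0x55
After XOR with byte 0xB0: 0xE5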